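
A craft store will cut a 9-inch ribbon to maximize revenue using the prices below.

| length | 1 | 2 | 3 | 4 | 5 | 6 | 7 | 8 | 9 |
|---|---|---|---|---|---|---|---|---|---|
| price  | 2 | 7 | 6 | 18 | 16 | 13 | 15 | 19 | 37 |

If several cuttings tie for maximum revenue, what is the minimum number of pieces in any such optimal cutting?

Consider every possible first cut. r[k] is the best of p[i]+r[k−i] over all sellable i≤k.
r[1] = 2
r[2] = 7
r[3] = 9  (first piece 1, then r[2]=7)
r[4] = 18
r[5] = 20  (first piece 1, then r[4]=18)
r[6] = 25  (first piece 2, then r[4]=18)
r[7] = 27  (first piece 1, then r[6]=25)
r[8] = 36  (first piece 4, then r[4]=18)
r[9] = 38  (first piece 1, then r[8]=36)
Maximum revenue is ¢38.
Now minimize piece count subject to staying optimal: for each k, pieces[k] = 1 + min over i with p[i]+r[k−i]=r[k] of pieces[k−i].
pieces[6] = 2
pieces[7] = 3
pieces[8] = 2
pieces[9] = 3

3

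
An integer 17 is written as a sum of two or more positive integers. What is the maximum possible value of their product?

Define f[k] = max over 1≤i<k of i · max(k−i, f[k−i]); the inner max lets the remainder stay uncut if that's better.
f[2] = 1·max(1,0) = 1·1 = 1
f[3] = max(1·2, 2·1) = 2
f[4] = max(1·3, 2·2, 3·1) = 4
f[5] = max(1·4, 2·3, 3·2, 4·1) = 6
f[6] = max(1·6, 2·4, 3·3, 4·2, 5·1) = 9
f[7] = max(1·9, 2·6, 3·4, 4·3, 5·2, 6·1) = 12
f[8] = max(1·12, 2·9, 3·6, …, 6·2, 7·1) = 18
f[9] = max(1·18, 2·12, 3·9, …, 7·2, 8·1) = 27
f[10] = max(1·27, 2·18, 3·12, …, 8·2, 9·1) = 36
f[11] = max(1·36, 2·27, 3·18, …, 9·2, 10·1) = 54
f[12] = max(1·54, 2·36, 3·27, …, 10·2, 11·1) = 81
f[13] = max(1·81, 2·54, 3·36, …, 11·2, 12·1) = 108
f[14] = max(1·108, 2·81, 3·54, …, 12·2, 13·1) = 162
f[15] = max(1·162, 2·108, 3·81, …, 13·2, 14·1) = 243
f[16] = max(1·243, 2·162, 3·108, …, 14·2, 15·1) = 324
f[17] = max(1·324, 2·243, 3·162, …, 15·2, 16·1) = 486
One optimal split: 3 + 3 + 3 + 3 + 3 + 2; product 3·3·3·3·3·2 = 486.

486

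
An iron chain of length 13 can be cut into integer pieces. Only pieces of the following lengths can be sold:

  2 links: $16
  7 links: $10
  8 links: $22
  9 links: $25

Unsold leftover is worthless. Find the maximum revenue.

Build best[k] bottom-up: best[k] = max over allowed piece i of (p[i] + best[k−i]).
best[1] = 0
best[2] = 16
best[3] = 16
best[4] = 32  (first piece 2, then best[2]=16)
best[5] = 32
best[6] = 48  (first piece 2, then best[4]=32)
best[7] = max(16+32, 10+0) = 48
best[8] = max(16+48, 10+0, 22+0) = 64
best[9] = max(16+48, 10+16, 22+0, 25+0) = 64
best[10] = max(16+64, 10+16, 22+16, 25+0) = 80
best[11] = max(16+64, 10+32, 22+16, 25+16) = 80
best[12] = max(16+80, 10+32, 22+32, 25+16) = 96
best[13] = max(16+80, 10+48, 22+32, 25+32) = 96
One optimal cutting: pieces 2 + 2 + 2 + 2 + 2 + 2 with 1 link of scrap → $96.

96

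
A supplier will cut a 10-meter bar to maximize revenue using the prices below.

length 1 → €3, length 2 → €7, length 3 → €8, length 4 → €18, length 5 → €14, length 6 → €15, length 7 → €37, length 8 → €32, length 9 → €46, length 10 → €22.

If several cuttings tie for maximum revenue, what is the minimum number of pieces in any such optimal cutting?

2

Consider every possible first cut. r[k] is the best of p[i]+r[k−i] over all sellable i≤k.
r[1] = 3
r[2] = 7
r[3] = 10  (first piece 1, then r[2]=7)
r[4] = 18
r[5] = 21  (first piece 1, then r[4]=18)
r[6] = 25  (first piece 2, then r[4]=18)
r[7] = 37
r[8] = 40  (first piece 1, then r[7]=37)
r[9] = 46
r[10] = 49  (first piece 1, then r[9]=46)
Maximum revenue is €49.
Now minimize piece count subject to staying optimal: for each k, pieces[k] = 1 + min over i with p[i]+r[k−i]=r[k] of pieces[k−i].
pieces[7] = 1
pieces[8] = 2
pieces[9] = 1
pieces[10] = 2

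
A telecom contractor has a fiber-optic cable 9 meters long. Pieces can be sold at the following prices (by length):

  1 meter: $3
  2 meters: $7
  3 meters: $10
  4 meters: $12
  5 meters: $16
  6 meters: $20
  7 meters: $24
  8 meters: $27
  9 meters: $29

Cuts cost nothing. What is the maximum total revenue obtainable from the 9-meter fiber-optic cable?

31

Build r[k] bottom-up: r[k] = max over allowed piece i of (p[i] + r[k−i]).
r[1] = 3
r[2] = max(3+3, 7+0) = 7
r[3] = max(3+7, 7+3, 10+0) = 10
r[4] = max(3+10, 7+7, 10+3, 12+0) = 14
r[5] = max(3+14, 7+10, 10+7, 12+3, 16+0) = 17
r[6] = max(3+17, 7+14, 10+10, 12+7, 16+3, 20+0) = 21
r[7] = max(3+21, 7+17, 10+14, …, 20+3, 24+0) = 24
r[8] = max(3+24, 7+21, 10+17, …, 24+3, 27+0) = 28
r[9] = max(3+28, 7+24, 10+21, …, 27+3, 29+0) = 31
One optimal cutting: 2 + 2 + 2 + 2 + 1 → $7 + $7 + $7 + $7 + $3 = $31.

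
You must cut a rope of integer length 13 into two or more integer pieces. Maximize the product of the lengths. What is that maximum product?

108

Fill P[k] for k=2..13: at each k try every first piece i and multiply by the better of (k−i) uncut or P[k−i].
P[2] = 1×max(1,0) = 1×1 = 1
P[3] = max(1×2, 2×1) = 2
P[4] = max(1×3, 2×2, 3×1) = 4
P[5] = max(1×4, 2×3, 3×2, 4×1) = 6
P[6] = max(1×6, 2×4, 3×3, 4×2, 5×1) = 9
P[7] = max(1×9, 2×6, 3×4, 4×3, 5×2, 6×1) = 12
P[8] = max(1×12, 2×9, 3×6, …, 6×2, 7×1) = 18
P[9] = max(1×18, 2×12, 3×9, …, 7×2, 8×1) = 27
P[10] = max(1×27, 2×18, 3×12, …, 8×2, 9×1) = 36
P[11] = max(1×36, 2×27, 3×18, …, 9×2, 10×1) = 54
P[12] = max(1×54, 2×36, 3×27, …, 10×2, 11×1) = 81
P[13] = max(1×81, 2×54, 3×36, …, 11×2, 12×1) = 108
One optimal split: 3 + 3 + 3 + 2 + 2; product 3×3×3×2×2 = 108.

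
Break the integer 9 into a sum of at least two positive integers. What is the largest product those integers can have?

Let f[k] be the best product for length k (with at least one cut). For each first piece i, the rest contributes max(k−i, f[k−i]).
f[2] = 1·max(1,0) = 1·1 = 1
f[3] = 1·max(2,1) = 1·2 = 2
f[4] = 2·max(2,1) = 2·2 = 4
f[5] = 2·max(3,2) = 2·3 = 6
f[6] = 3·max(3,2) = 3·3 = 9
f[7] = 2·max(5,6) = 2·6 = 12
f[8] = 2·max(6,9) = 2·9 = 18
f[9] = 3·max(6,9) = 3·9 = 27
One optimal split: 3 + 3 + 3; product 3·3·3 = 27.

27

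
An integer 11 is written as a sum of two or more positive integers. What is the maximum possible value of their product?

Define f[k] = max over 1≤i<k of i · max(k−i, f[k−i]); the inner max lets the remainder stay uncut if that's better.
Small cases: f[2]=1, f[3]=2, f[4]=4, f[5]=6.
f[6] = 3×max(3,2) = 3×3 = 9
f[7] = 2×max(5,6) = 2×6 = 12
f[8] = 2×max(6,9) = 2×9 = 18
f[9] = 3×max(6,9) = 3×9 = 27
f[10] = 2×max(8,18) = 2×18 = 36
f[11] = 2×max(9,27) = 2×27 = 54
One optimal split: 3 + 3 + 3 + 2; product 3×3×3×2 = 54.

54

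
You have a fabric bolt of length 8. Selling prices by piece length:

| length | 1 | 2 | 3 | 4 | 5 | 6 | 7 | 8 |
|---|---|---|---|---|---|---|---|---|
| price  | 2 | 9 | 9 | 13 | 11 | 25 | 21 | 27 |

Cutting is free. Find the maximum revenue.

36

Build v[k] bottom-up: v[k] = max over allowed piece i of (p[i] + v[k−i]).
v[1] = 2
v[2] = max(2+2, 9+0) = 9
v[3] = max(2+9, 9+2, 9+0) = 11
v[4] = max(2+11, 9+9, 9+2, 13+0) = 18
v[5] = max(2+18, 9+11, 9+9, 13+2, 11+0) = 20
v[6] = max(2+20, 9+18, 9+11, 13+9, 11+2, 25+0) = 27
v[7] = max(2+27, 9+20, 9+18, …, 25+2, 21+0) = 29
v[8] = max(2+29, 9+27, 9+20, …, 21+2, 27+0) = 36
One optimal cutting: 2 + 2 + 2 + 2 → $9 + $9 + $9 + $9 = $36.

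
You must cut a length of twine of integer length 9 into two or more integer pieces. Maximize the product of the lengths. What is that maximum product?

Define g[k] = max over 1≤i<k of i · max(k−i, g[k−i]); the inner max lets the remainder stay uncut if that's better.
g[2] = 1·max(1,0) = 1·1 = 1
g[3] = 1·max(2,1) = 1·2 = 2
g[4] = 2·max(2,1) = 2·2 = 4
g[5] = 2·max(3,2) = 2·3 = 6
g[6] = 3·max(3,2) = 3·3 = 9
g[7] = 2·max(5,6) = 2·6 = 12
g[8] = 2·max(6,9) = 2·9 = 18
g[9] = 3·max(6,9) = 3·9 = 27
One optimal split: 3 + 3 + 3; product 3·3·3 = 27.

27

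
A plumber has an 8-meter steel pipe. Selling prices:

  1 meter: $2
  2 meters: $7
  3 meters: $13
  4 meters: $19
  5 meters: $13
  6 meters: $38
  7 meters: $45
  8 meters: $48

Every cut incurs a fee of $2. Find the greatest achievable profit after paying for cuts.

48

Build v[k] bottom-up: v[k] = max over allowed piece i of (p[i] + v[k−i]) − 2 per cut.
v[1] = 2
v[2] = 7
v[3] = 13
v[4] = 19
v[5] = 19  (first piece 1, then v[4]=19)
v[6] = 38
v[7] = 45
v[8] = 48
Best is to make no cuts and sell whole for $48.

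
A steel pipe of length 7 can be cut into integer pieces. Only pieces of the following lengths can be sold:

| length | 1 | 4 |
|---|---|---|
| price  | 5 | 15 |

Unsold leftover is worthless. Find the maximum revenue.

35

Let r[k] be the best obtainable value from length k. For each k, try every first piece i and keep the best of price[i] + r[k−i].
r[1] = 5
r[2] = 10  (first piece 1, then r[1]=5)
r[3] = 15  (first piece 1, then r[2]=10)
r[4] = max(5+15, 15+0) = 20
r[5] = max(5+20, 15+5) = 25
r[6] = max(5+25, 15+10) = 30
r[7] = max(5+30, 15+15) = 35
One optimal cutting: 1 + 1 + 1 + 1 + 1 + 1 + 1 → $35.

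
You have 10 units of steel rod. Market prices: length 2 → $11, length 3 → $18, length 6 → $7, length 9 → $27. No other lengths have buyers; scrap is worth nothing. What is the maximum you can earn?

58

Build best[k] bottom-up: best[k] = max over allowed piece i of (p[i] + best[k−i]).
best[1] = 0
best[2] = 11
best[3] = max(11+0, 18+0) = 18
best[4] = max(11+11, 18+0) = 22
best[5] = max(11+18, 18+11) = 29
best[6] = max(11+22, 18+18, 7+0) = 36
best[7] = max(11+29, 18+22, 7+0) = 40
best[8] = max(11+36, 18+29, 7+11) = 47
best[9] = max(11+40, 18+36, 7+18, 27+0) = 54
best[10] = max(11+47, 18+40, 7+22, 27+0) = 58
One optimal cutting: 3 + 3 + 2 + 2 → $58.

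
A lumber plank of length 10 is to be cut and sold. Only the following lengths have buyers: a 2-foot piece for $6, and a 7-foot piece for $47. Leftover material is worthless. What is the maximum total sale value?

53

Build best[k] bottom-up: best[k] = max over allowed piece i of (p[i] + best[k−i]).
best[1] = 0
best[2] = 6
best[3] = 6
best[4] = 12  (first piece 2, then best[2]=6)
best[5] = 12
best[6] = 18  (first piece 2, then best[4]=12)
best[7] = max(6+12, 47+0) = 47
best[8] = max(6+18, 47+0) = 47
best[9] = max(6+47, 47+6) = 53
best[10] = max(6+47, 47+6) = 53
One optimal cutting: pieces 7 + 2 with 1 foot of scrap → $53.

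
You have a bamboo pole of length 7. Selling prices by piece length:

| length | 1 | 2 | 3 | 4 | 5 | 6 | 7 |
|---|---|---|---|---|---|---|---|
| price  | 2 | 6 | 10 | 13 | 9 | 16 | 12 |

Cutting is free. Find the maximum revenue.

Build best[k] bottom-up: best[k] = max over allowed piece i of (p[i] + best[k−i]).
best[1] = 2
best[2] = max(2+2, 6+0) = 6
best[3] = max(2+6, 6+2, 10+0) = 10
best[4] = max(2+10, 6+6, 10+2, 13+0) = 13
best[5] = max(2+13, 6+10, 10+6, 13+2, 9+0) = 16
best[6] = max(2+16, 6+13, 10+10, 13+6, 9+2, 16+0) = 20
best[7] = max(2+20, 6+16, 10+13, …, 16+2, 12+0) = 23
One optimal cutting: 4 + 3 → $13 + $10 = $23.

23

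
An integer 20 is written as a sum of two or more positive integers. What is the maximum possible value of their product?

1458

Let prod[k] be the best product for length k (with at least one cut). For each first piece i, the rest contributes max(k−i, prod[k−i]).
prod[2] = 1·max(1,0) = 1·1 = 1
prod[3] = max(1·2, 2·1) = 2
prod[4] = max(1·3, 2·2, 3·1) = 4
prod[5] = max(1·4, 2·3, 3·2, 4·1) = 6
prod[6] = max(1·6, 2·4, 3·3, 4·2, 5·1) = 9
prod[7] = max(1·9, 2·6, 3·4, 4·3, 5·2, 6·1) = 12
prod[8] = max(1·12, 2·9, 3·6, …, 6·2, 7·1) = 18
prod[9] = max(1·18, 2·12, 3·9, …, 7·2, 8·1) = 27
prod[10] = max(1·27, 2·18, 3·12, …, 8·2, 9·1) = 36
prod[11] = max(1·36, 2·27, 3·18, …, 9·2, 10·1) = 54
prod[12] = max(1·54, 2·36, 3·27, …, 10·2, 11·1) = 81
prod[13] = max(1·81, 2·54, 3·36, …, 11·2, 12·1) = 108
prod[14] = max(1·108, 2·81, 3·54, …, 12·2, 13·1) = 162
prod[15] = max(1·162, 2·108, 3·81, …, 13·2, 14·1) = 243
prod[16] = max(1·243, 2·162, 3·108, …, 14·2, 15·1) = 324
prod[17] = max(1·324, 2·243, 3·162, …, 15·2, 16·1) = 486
prod[18] = max(1·486, 2·324, 3·243, …, 16·2, 17·1) = 729
prod[19] = max(1·729, 2·486, 3·324, …, 17·2, 18·1) = 972
prod[20] = max(1·972, 2·729, 3·486, …, 18·2, 19·1) = 1458
One optimal split: 3 + 3 + 3 + 3 + 3 + 3 + 2; product 3·3·3·3·3·3·2 = 1458.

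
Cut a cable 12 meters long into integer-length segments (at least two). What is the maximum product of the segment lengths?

81

Let prod[k] be the best product for length k (with at least one cut). For each first piece i, the rest contributes max(k−i, prod[k−i]).
prod[2] = 1×max(1,0) = 1×1 = 1
prod[3] = 1×max(2,1) = 1×2 = 2
prod[4] = 2×max(2,1) = 2×2 = 4
prod[5] = 2×max(3,2) = 2×3 = 6
prod[6] = 3×max(3,2) = 3×3 = 9
prod[7] = 2×max(5,6) = 2×6 = 12
prod[8] = 2×max(6,9) = 2×9 = 18
prod[9] = 3×max(6,9) = 3×9 = 27
prod[10] = 2×max(8,18) = 2×18 = 36
prod[11] = 2×max(9,27) = 2×27 = 54
prod[12] = 3×max(9,27) = 3×27 = 81
One optimal split: 3 + 3 + 3 + 3; product 3×3×3×3 = 81.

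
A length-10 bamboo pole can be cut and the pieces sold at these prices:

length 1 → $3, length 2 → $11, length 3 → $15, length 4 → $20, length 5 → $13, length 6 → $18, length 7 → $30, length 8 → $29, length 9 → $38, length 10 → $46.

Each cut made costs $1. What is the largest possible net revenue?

Let r[k] be the best obtainable value from length k. For each k, try every first piece i and keep the best of price[i] + r[k−i] minus the 1 cut fee when i<k.
r[1] = 3
r[2] = max(3+3-1, 11+0) = 11
r[3] = max(3+11-1, 11+3-1, 15+0) = 15
r[4] = max(3+15-1, 11+11-1, 15+3-1, 20+0) = 21
r[5] = max(3+21-1, 11+15-1, 15+11-1, 20+3-1, 13+0) = 25
r[6] = max(3+25-1, 11+21-1, 15+15-1, 20+11-1, 13+3-1, 18+0) = 31
r[7] = max(3+31-1, 11+25-1, 15+21-1, …, 18+3-1, 30+0) = 35
r[8] = max(3+35-1, 11+31-1, 15+25-1, …, 30+3-1, 29+0) = 41
r[9] = max(3+41-1, 11+35-1, 15+31-1, …, 29+3-1, 38+0) = 45
r[10] = max(3+45-1, 11+41-1, 15+35-1, …, 38+3-1, 46+0) = 51
One optimal plan: pieces 2 + 2 + 2 + 2 + 2 (4 cuts) → $55 − $4 = $51.

51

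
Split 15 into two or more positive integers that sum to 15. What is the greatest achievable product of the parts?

Let m[k] be the best product for length k (with at least one cut). For each first piece i, the rest contributes max(k−i, m[k−i]).
m[2] = 1*max(1,0) = 1*1 = 1
m[3] = max(1*2, 2*1) = 2
m[4] = max(1*3, 2*2, 3*1) = 4
m[5] = max(1*4, 2*3, 3*2, 4*1) = 6
m[6] = max(1*6, 2*4, 3*3, 4*2, 5*1) = 9
m[7] = max(1*9, 2*6, 3*4, 4*3, 5*2, 6*1) = 12
m[8] = max(1*12, 2*9, 3*6, …, 6*2, 7*1) = 18
m[9] = max(1*18, 2*12, 3*9, …, 7*2, 8*1) = 27
m[10] = max(1*27, 2*18, 3*12, …, 8*2, 9*1) = 36
m[11] = max(1*36, 2*27, 3*18, …, 9*2, 10*1) = 54
m[12] = max(1*54, 2*36, 3*27, …, 10*2, 11*1) = 81
m[13] = max(1*81, 2*54, 3*36, …, 11*2, 12*1) = 108
m[14] = max(1*108, 2*81, 3*54, …, 12*2, 13*1) = 162
m[15] = max(1*162, 2*108, 3*81, …, 13*2, 14*1) = 243
One optimal split: 3 + 3 + 3 + 3 + 3; product 3*3*3*3*3 = 243.

243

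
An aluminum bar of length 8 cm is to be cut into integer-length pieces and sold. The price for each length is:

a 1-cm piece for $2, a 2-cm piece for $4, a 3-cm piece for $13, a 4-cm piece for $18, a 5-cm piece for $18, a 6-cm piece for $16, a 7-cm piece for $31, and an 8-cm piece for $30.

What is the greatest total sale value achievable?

36

Build best[k] bottom-up: best[k] = max over allowed piece i of (p[i] + best[k−i]).
best[1] = 2
best[2] = max(2+2, 4+0) = 4
best[3] = max(2+4, 4+2, 13+0) = 13
best[4] = max(2+13, 4+4, 13+2, 18+0) = 18
best[5] = max(2+18, 4+13, 13+4, 18+2, 18+0) = 20
best[6] = max(2+20, 4+18, 13+13, 18+4, 18+2, 16+0) = 26
best[7] = max(2+26, 4+20, 13+18, …, 16+2, 31+0) = 31
best[8] = max(2+31, 4+26, 13+20, …, 31+2, 30+0) = 36
One optimal cutting: 4 + 4 → $18 + $18 = $36.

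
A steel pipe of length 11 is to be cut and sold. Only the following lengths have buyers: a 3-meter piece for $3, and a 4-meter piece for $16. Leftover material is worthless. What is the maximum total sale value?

35

Build r[k] bottom-up: r[k] = max over allowed piece i of (p[i] + r[k−i]).
r[1] = 0
r[2] = 0
r[3] = 3
r[4] = 16
r[5] = 16
r[6] = 16
r[7] = 19  (first piece 3, then r[4]=16)
r[8] = 32  (first piece 4, then r[4]=16)
r[9] = 32
r[10] = 32
r[11] = 35  (first piece 3, then r[8]=32)
One optimal cutting: 4 + 4 + 3 → $35.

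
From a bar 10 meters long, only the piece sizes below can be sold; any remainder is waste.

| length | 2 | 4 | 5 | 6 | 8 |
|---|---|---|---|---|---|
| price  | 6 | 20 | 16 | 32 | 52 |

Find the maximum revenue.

Build r[k] bottom-up: r[k] = max over allowed piece i of (p[i] + r[k−i]).
r[1] = 0
r[2] = 6
r[3] = 6
r[4] = max(6+6, 20+0) = 20
r[5] = max(6+6, 20+0, 16+0) = 20
r[6] = max(6+20, 20+6, 16+0, 32+0) = 32
r[7] = max(6+20, 20+6, 16+6, 32+0) = 32
r[8] = max(6+32, 20+20, 16+6, 32+6, 52+0) = 52
r[9] = max(6+32, 20+20, 16+20, 32+6, 52+0) = 52
r[10] = max(6+52, 20+32, 16+20, 32+20, 52+6) = 58
One optimal cutting: 8 + 2 → 58.

58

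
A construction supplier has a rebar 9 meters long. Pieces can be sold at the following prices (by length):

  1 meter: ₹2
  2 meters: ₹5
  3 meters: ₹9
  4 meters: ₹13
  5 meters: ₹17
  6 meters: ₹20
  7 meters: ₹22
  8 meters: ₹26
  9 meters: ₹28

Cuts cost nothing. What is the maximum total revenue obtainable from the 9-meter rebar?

Let best[k] be the best obtainable value from length k. For each k, try every first piece i and keep the best of price[i] + best[k−i].
best[1] = 2
best[2] = 5
best[3] = 9
best[4] = 13
best[5] = 17
best[6] = 20
best[7] = 22  (first piece 1, then best[6]=20)
best[8] = 26  (first piece 3, then best[5]=17)
best[9] = 30  (first piece 4, then best[5]=17)
One optimal cutting: 5 + 4 → ₹17 + ₹13 = ₹30.

30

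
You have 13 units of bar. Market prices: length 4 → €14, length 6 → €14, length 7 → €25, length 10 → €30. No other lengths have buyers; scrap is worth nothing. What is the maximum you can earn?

42

Consider every possible first cut. r[k] is the best of p[i]+r[k−i] over all sellable i≤k.
r[1] = 0
r[2] = 0
r[3] = 0
r[4] = 14
r[5] = 14
r[6] = max(14+0, 14+0) = 14
r[7] = max(14+0, 14+0, 25+0) = 25
r[8] = max(14+14, 14+0, 25+0) = 28
r[9] = max(14+14, 14+0, 25+0) = 28
r[10] = max(14+14, 14+14, 25+0, 30+0) = 30
r[11] = max(14+25, 14+14, 25+14, 30+0) = 39
r[12] = max(14+28, 14+14, 25+14, 30+0) = 42
r[13] = max(14+28, 14+25, 25+14, 30+0) = 42
One optimal cutting: pieces 4 + 4 + 4 with 1 unit of scrap → €42.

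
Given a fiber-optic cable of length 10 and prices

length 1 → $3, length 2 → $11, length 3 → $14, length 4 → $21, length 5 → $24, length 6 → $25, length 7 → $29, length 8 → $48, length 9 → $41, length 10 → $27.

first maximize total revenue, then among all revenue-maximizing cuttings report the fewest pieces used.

Let r[k] be the best obtainable value from length k. For each k, try every first piece i and keep the best of price[i] + r[k−i].
r[1] = 3
r[2] = max(3+3, 11+0) = 11
r[3] = max(3+11, 11+3, 14+0) = 14
r[4] = max(3+14, 11+11, 14+3, 21+0) = 22
r[5] = max(3+22, 11+14, 14+11, 21+3, 24+0) = 25
r[6] = max(3+25, 11+22, 14+14, 21+11, 24+3, 25+0) = 33
r[7] = max(3+33, 11+25, 14+22, …, 25+3, 29+0) = 36
r[8] = max(3+36, 11+33, 14+25, …, 29+3, 48+0) = 48
r[9] = max(3+48, 11+36, 14+33, …, 48+3, 41+0) = 51
r[10] = max(3+51, 11+48, 14+36, …, 41+3, 27+0) = 59
Maximum revenue is $59.
Now minimize piece count subject to staying optimal: for each k, pieces[k] = 1 + min over i with p[i]+r[k−i]=r[k] of pieces[k−i].
pieces[7] = 3
pieces[8] = 1
pieces[9] = 2
pieces[10] = 2

2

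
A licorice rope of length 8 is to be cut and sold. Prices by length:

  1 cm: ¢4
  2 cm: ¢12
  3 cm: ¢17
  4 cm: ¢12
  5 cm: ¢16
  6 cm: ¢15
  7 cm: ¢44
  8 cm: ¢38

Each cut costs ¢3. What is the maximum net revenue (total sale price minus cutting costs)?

45

Consider every possible first cut. v[k] is the best of p[i]+v[k−i] over all sellable i≤k, charging 3 whenever i<k.
v[1] = 4
v[2] = 12
v[3] = 17
v[4] = 21  (first piece 2, then v[2]=12)
v[5] = 26  (first piece 2, then v[3]=17)
v[6] = 31  (first piece 3, then v[3]=17)
v[7] = 44
v[8] = 45  (first piece 1, then v[7]=44)
One optimal plan: pieces 7 + 1 (1 cut) → ¢48 − ¢3 = ¢45.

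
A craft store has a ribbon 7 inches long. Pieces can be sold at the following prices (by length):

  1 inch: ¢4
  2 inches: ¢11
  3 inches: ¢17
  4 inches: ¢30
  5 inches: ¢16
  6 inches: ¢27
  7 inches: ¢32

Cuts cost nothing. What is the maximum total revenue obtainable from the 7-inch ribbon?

Let v[k] be the best obtainable value from length k. For each k, try every first piece i and keep the best of price[i] + v[k−i].
v[1] = 4
v[2] = max(4+4, 11+0) = 11
v[3] = max(4+11, 11+4, 17+0) = 17
v[4] = max(4+17, 11+11, 17+4, 30+0) = 30
v[5] = max(4+30, 11+17, 17+11, 30+4, 16+0) = 34
v[6] = max(4+34, 11+30, 17+17, 30+11, 16+4, 27+0) = 41
v[7] = max(4+41, 11+34, 17+30, …, 27+4, 32+0) = 47
One optimal cutting: 4 + 3 → ¢30 + ¢17 = ¢47.

47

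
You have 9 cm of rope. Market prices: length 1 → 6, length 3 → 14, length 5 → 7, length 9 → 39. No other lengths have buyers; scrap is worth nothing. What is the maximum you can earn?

Build best[k] bottom-up: best[k] = max over allowed piece i of (p[i] + best[k−i]).
best[1] = 6
best[2] = 12  (first piece 1, then best[1]=6)
best[3] = max(6+12, 14+0) = 18
best[4] = max(6+18, 14+6) = 24
best[5] = max(6+24, 14+12, 7+0) = 30
best[6] = max(6+30, 14+18, 7+6) = 36
best[7] = max(6+36, 14+24, 7+12) = 42
best[8] = max(6+42, 14+30, 7+18) = 48
best[9] = max(6+48, 14+36, 7+24, 39+0) = 54
One optimal cutting: 1 + 1 + 1 + 1 + 1 + 1 + 1 + 1 + 1 → 54.

54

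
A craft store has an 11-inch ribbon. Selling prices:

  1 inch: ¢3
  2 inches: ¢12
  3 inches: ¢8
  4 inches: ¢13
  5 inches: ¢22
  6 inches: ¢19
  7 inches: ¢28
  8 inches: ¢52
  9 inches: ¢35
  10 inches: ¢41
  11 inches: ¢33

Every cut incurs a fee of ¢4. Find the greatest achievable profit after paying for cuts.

Build v[k] bottom-up: v[k] = max over allowed piece i of (p[i] + v[k−i]) − 4 per cut.
v[1] = 3
v[2] = 12
v[3] = 11  (first piece 1, then v[2]=12)
v[4] = 20  (first piece 2, then v[2]=12)
v[5] = 22
v[6] = 28  (first piece 2, then v[4]=20)
v[7] = 30  (first piece 2, then v[5]=22)
v[8] = 52
v[9] = 51  (first piece 1, then v[8]=52)
v[10] = 60  (first piece 2, then v[8]=52)
v[11] = 59  (first piece 1, then v[10]=60)
One optimal plan: pieces 8 + 2 + 1 (2 cuts) → ¢67 − ¢8 = ¢59.

59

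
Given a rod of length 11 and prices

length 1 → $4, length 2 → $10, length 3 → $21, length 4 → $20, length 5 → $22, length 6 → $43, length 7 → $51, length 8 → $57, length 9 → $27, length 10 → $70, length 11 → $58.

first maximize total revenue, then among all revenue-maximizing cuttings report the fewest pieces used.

Let r[k] be the best obtainable value from length k. For each k, try every first piece i and keep the best of price[i] + r[k−i].
r[1] = 4
r[2] = max(4+4, 10+0) = 10
r[3] = max(4+10, 10+4, 21+0) = 21
r[4] = max(4+21, 10+10, 21+4, 20+0) = 25
r[5] = max(4+25, 10+21, 21+10, 20+4, 22+0) = 31
r[6] = max(4+31, 10+25, 21+21, 20+10, 22+4, 43+0) = 43
r[7] = max(4+43, 10+31, 21+25, …, 43+4, 51+0) = 51
r[8] = max(4+51, 10+43, 21+31, …, 51+4, 57+0) = 57
r[9] = max(4+57, 10+51, 21+43, …, 57+4, 27+0) = 64
r[10] = max(4+64, 10+57, 21+51, …, 27+4, 70+0) = 72
r[11] = max(4+72, 10+64, 21+57, …, 70+4, 58+0) = 78
Maximum revenue is $78.
Now minimize piece count subject to staying optimal: for each k, pieces[k] = 1 + min over i with p[i]+r[k−i]=r[k] of pieces[k−i].
pieces[8] = 1
pieces[9] = 2
pieces[10] = 2
pieces[11] = 2

2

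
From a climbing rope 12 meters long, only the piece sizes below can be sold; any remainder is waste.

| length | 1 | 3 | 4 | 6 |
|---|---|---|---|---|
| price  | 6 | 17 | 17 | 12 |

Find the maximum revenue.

72

Consider every possible first cut. best[k] is the best of p[i]+best[k−i] over all sellable i≤k.
best[1] = 6
best[2] = 12  (first piece 1, then best[1]=6)
best[3] = max(6+12, 17+0) = 18
best[4] = max(6+18, 17+6, 17+0) = 24
best[5] = max(6+24, 17+12, 17+6) = 30
best[6] = max(6+30, 17+18, 17+12, 12+0) = 36
best[7] = max(6+36, 17+24, 17+18, 12+6) = 42
best[8] = max(6+42, 17+30, 17+24, 12+12) = 48
best[9] = max(6+48, 17+36, 17+30, 12+18) = 54
best[10] = max(6+54, 17+42, 17+36, 12+24) = 60
best[11] = max(6+60, 17+48, 17+42, 12+30) = 66
best[12] = max(6+66, 17+54, 17+48, 12+36) = 72
One optimal cutting: 1 + 1 + 1 + 1 + 1 + 1 + 1 + 1 + 1 + 1 + 1 + 1 → €72.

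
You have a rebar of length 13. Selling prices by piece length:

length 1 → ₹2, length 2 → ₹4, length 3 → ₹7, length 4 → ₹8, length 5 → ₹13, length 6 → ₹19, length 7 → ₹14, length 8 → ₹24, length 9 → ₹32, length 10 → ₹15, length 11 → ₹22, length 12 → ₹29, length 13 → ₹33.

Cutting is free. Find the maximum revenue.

Consider every possible first cut. v[k] is the best of p[i]+v[k−i] over all sellable i≤k.
v[1] = 2
v[2] = 4  (first piece 1, then v[1]=2)
v[3] = 7
v[4] = 9  (first piece 1, then v[3]=7)
v[5] = 13
v[6] = 19
v[7] = 21  (first piece 1, then v[6]=19)
v[8] = 24
v[9] = 32
v[10] = 34  (first piece 1, then v[9]=32)
v[11] = 36  (first piece 1, then v[10]=34)
v[12] = 39  (first piece 3, then v[9]=32)
v[13] = 41  (first piece 1, then v[12]=39)
One optimal cutting: 9 + 3 + 1 → ₹32 + ₹7 + ₹2 = ₹41.

41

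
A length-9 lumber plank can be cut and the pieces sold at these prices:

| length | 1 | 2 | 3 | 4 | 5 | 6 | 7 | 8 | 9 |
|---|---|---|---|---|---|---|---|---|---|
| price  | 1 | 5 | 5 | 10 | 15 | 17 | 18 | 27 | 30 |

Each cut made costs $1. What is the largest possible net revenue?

Let v[k] be the best obtainable value from length k. For each k, try every first piece i and keep the best of price[i] + v[k−i] minus the 1 cut fee when i<k.
v[1] = 1
v[2] = max(1+1-1, 5+0) = 5
v[3] = max(1+5-1, 5+1-1, 5+0) = 5
v[4] = max(1+5-1, 5+5-1, 5+1-1, 10+0) = 10
v[5] = max(1+10-1, 5+5-1, 5+5-1, 10+1-1, 15+0) = 15
v[6] = max(1+15-1, 5+10-1, 5+5-1, 10+5-1, 15+1-1, 17+0) = 17
v[7] = max(1+17-1, 5+15-1, 5+10-1, …, 17+1-1, 18+0) = 19
v[8] = max(1+19-1, 5+17-1, 5+15-1, …, 18+1-1, 27+0) = 27
v[9] = max(1+27-1, 5+19-1, 5+17-1, …, 27+1-1, 30+0) = 30
Best is to make no cuts and sell whole for $30.

30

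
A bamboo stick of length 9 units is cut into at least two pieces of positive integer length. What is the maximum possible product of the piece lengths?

27

Let m[k] be the best product for length k (with at least one cut). For each first piece i, the rest contributes max(k−i, m[k−i]).
m[2] = 1·max(1,0) = 1·1 = 1
m[3] = max(1·2, 2·1) = 2
m[4] = max(1·3, 2·2, 3·1) = 4
m[5] = max(1·4, 2·3, 3·2, 4·1) = 6
m[6] = max(1·6, 2·4, 3·3, 4·2, 5·1) = 9
m[7] = max(1·9, 2·6, 3·4, 4·3, 5·2, 6·1) = 12
m[8] = max(1·12, 2·9, 3·6, …, 6·2, 7·1) = 18
m[9] = max(1·18, 2·12, 3·9, …, 7·2, 8·1) = 27
One optimal split: 3 + 3 + 3; product 3·3·3 = 27.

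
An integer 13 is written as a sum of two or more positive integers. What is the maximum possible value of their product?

Fill g[k] for k=2..13: at each k try every first piece i and multiply by the better of (k−i) uncut or g[k−i].
g[2] = 1·max(1,0) = 1·1 = 1
g[3] = 1·max(2,1) = 1·2 = 2
g[4] = 2·max(2,1) = 2·2 = 4
g[5] = 2·max(3,2) = 2·3 = 6
g[6] = 3·max(3,2) = 3·3 = 9
g[7] = 2·max(5,6) = 2·6 = 12
g[8] = 2·max(6,9) = 2·9 = 18
g[9] = 3·max(6,9) = 3·9 = 27
g[10] = 2·max(8,18) = 2·18 = 36
g[11] = 2·max(9,27) = 2·27 = 54
g[12] = 3·max(9,27) = 3·27 = 81
g[13] = 2·max(11,54) = 2·54 = 108
One optimal split: 3 + 3 + 3 + 2 + 2; product 3·3·3·2·2 = 108.

108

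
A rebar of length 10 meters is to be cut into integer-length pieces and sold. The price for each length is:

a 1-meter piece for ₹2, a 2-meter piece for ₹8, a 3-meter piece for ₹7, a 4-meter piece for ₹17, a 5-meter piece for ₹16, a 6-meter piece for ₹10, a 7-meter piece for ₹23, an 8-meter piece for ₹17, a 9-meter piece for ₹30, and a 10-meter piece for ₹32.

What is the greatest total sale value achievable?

Build v[k] bottom-up: v[k] = max over allowed piece i of (p[i] + v[k−i]).
v[1] = 2
v[2] = 8
v[3] = 10  (first piece 1, then v[2]=8)
v[4] = 17
v[5] = 19  (first piece 1, then v[4]=17)
v[6] = 25  (first piece 2, then v[4]=17)
v[7] = 27  (first piece 1, then v[6]=25)
v[8] = 34  (first piece 4, then v[4]=17)
v[9] = 36  (first piece 1, then v[8]=34)
v[10] = 42  (first piece 2, then v[8]=34)
One optimal cutting: 4 + 4 + 2 → ₹17 + ₹17 + ₹8 = ₹42.

42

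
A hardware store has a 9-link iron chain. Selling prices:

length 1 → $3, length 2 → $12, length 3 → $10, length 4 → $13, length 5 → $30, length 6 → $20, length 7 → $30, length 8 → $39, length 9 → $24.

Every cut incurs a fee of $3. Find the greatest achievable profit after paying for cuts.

48

Build r[k] bottom-up: r[k] = max over allowed piece i of (p[i] + r[k−i]) − 3 per cut.
r[1] = 3
r[2] = 12
r[3] = 12  (first piece 1, then r[2]=12)
r[4] = 21  (first piece 2, then r[2]=12)
r[5] = 30
r[6] = 30  (first piece 1, then r[5]=30)
r[7] = 39  (first piece 2, then r[5]=30)
r[8] = 39  (first piece 1, then r[7]=39)
r[9] = 48  (first piece 2, then r[7]=39)
One optimal plan: pieces 5 + 2 + 2 (2 cuts) → $54 − $6 = $48.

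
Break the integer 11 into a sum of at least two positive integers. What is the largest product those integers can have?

54

Define P[k] = max over 1≤i<k of i · max(k−i, P[k−i]); the inner max lets the remainder stay uncut if that's better.
P[2] = 1·max(1,0) = 1·1 = 1
P[3] = 1·max(2,1) = 1·2 = 2
P[4] = 2·max(2,1) = 2·2 = 4
P[5] = 2·max(3,2) = 2·3 = 6
P[6] = 3·max(3,2) = 3·3 = 9
P[7] = 2·max(5,6) = 2·6 = 12
P[8] = 2·max(6,9) = 2·9 = 18
P[9] = 3·max(6,9) = 3·9 = 27
P[10] = 2·max(8,18) = 2·18 = 36
P[11] = 2·max(9,27) = 2·27 = 54
One optimal split: 3 + 3 + 3 + 2; product 3·3·3·2 = 54.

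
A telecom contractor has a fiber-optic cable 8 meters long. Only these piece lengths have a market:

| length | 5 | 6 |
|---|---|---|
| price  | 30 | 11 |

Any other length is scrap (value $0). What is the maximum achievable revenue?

Consider every possible first cut. r[k] is the best of p[i]+r[k−i] over all sellable i≤k.
r[1] = 0
r[2] = 0
r[3] = 0
r[4] = 0
r[5] = 30
r[6] = max(30+0, 11+0) = 30
r[7] = max(30+0, 11+0) = 30
r[8] = max(30+0, 11+0) = 30
One optimal cutting: pieces 5 with 3 meters of scrap → $30.

30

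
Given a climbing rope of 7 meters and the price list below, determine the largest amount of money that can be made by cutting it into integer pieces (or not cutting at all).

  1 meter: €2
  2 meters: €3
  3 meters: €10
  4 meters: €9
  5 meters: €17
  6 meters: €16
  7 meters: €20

Let r[k] be the best obtainable value from length k. For each k, try every first piece i and keep the best of price[i] + r[k−i].
r[1] = 2
r[2] = max(2+2, 3+0) = 4
r[3] = max(2+4, 3+2, 10+0) = 10
r[4] = max(2+10, 3+4, 10+2, 9+0) = 12
r[5] = max(2+12, 3+10, 10+4, 9+2, 17+0) = 17
r[6] = max(2+17, 3+12, 10+10, 9+4, 17+2, 16+0) = 20
r[7] = max(2+20, 3+17, 10+12, …, 16+2, 20+0) = 22
One optimal cutting: 3 + 3 + 1 → €10 + €10 + €2 = €22.

22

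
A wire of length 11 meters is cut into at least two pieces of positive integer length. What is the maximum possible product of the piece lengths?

54

Define f[k] = max over 1≤i<k of i · max(k−i, f[k−i]); the inner max lets the remainder stay uncut if that's better.
f[2] = 1×max(1,0) = 1×1 = 1
f[3] = max(1×2, 2×1) = 2
f[4] = max(1×3, 2×2, 3×1) = 4
f[5] = max(1×4, 2×3, 3×2, 4×1) = 6
f[6] = max(1×6, 2×4, 3×3, 4×2, 5×1) = 9
f[7] = max(1×9, 2×6, 3×4, 4×3, 5×2, 6×1) = 12
f[8] = max(1×12, 2×9, 3×6, …, 6×2, 7×1) = 18
f[9] = max(1×18, 2×12, 3×9, …, 7×2, 8×1) = 27
f[10] = max(1×27, 2×18, 3×12, …, 8×2, 9×1) = 36
f[11] = max(1×36, 2×27, 3×18, …, 9×2, 10×1) = 54
One optimal split: 3 + 3 + 3 + 2; product 3×3×3×2 = 54.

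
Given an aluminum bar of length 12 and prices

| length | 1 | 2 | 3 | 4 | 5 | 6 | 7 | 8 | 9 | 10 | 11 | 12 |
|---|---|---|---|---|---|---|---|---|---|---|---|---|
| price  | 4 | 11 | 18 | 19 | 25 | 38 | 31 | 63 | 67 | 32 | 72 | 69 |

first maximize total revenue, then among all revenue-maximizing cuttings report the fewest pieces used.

Let r[k] be the best obtainable value from length k. For each k, try every first piece i and keep the best of price[i] + r[k−i].
r[1] = 4
r[2] = max(4+4, 11+0) = 11
r[3] = max(4+11, 11+4, 18+0) = 18
r[4] = max(4+18, 11+11, 18+4, 19+0) = 22
r[5] = max(4+22, 11+18, 18+11, 19+4, 25+0) = 29
r[6] = max(4+29, 11+22, 18+18, 19+11, 25+4, 38+0) = 38
r[7] = max(4+38, 11+29, 18+22, …, 38+4, 31+0) = 42
r[8] = max(4+42, 11+38, 18+29, …, 31+4, 63+0) = 63
r[9] = max(4+63, 11+42, 18+38, …, 63+4, 67+0) = 67
r[10] = max(4+67, 11+63, 18+42, …, 67+4, 32+0) = 74
r[11] = max(4+74, 11+67, 18+63, …, 32+4, 72+0) = 81
r[12] = max(4+81, 11+74, 18+67, …, 72+4, 69+0) = 85
Maximum revenue is $85.
Now minimize piece count subject to staying optimal: for each k, pieces[k] = 1 + min over i with p[i]+r[k−i]=r[k] of pieces[k−i].
pieces[9] = 1
pieces[10] = 2
pieces[11] = 2
pieces[12] = 2

2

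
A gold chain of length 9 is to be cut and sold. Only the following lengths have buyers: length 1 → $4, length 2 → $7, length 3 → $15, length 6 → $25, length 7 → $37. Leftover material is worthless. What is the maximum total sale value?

Let r[k] be the best obtainable value from length k. For each k, try every first piece i and keep the best of price[i] + r[k−i].
r[1] = 4
r[2] = max(4+4, 7+0) = 8
r[3] = max(4+8, 7+4, 15+0) = 15
r[4] = max(4+15, 7+8, 15+4) = 19
r[5] = max(4+19, 7+15, 15+8) = 23
r[6] = max(4+23, 7+19, 15+15, 25+0) = 30
r[7] = max(4+30, 7+23, 15+19, 25+4, 37+0) = 37
r[8] = max(4+37, 7+30, 15+23, 25+8, 37+4) = 41
r[9] = max(4+41, 7+37, 15+30, 25+15, 37+8) = 45
One optimal cutting: 7 + 1 + 1 → $45.

45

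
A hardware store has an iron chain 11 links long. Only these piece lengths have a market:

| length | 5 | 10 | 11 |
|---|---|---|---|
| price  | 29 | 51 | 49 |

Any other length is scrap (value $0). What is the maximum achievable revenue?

Build f[k] bottom-up: f[k] = max over allowed piece i of (p[i] + f[k−i]).
f[1] = 0
f[2] = 0
f[3] = 0
f[4] = 0
f[5] = 29
f[6] = 29
f[7] = 29
f[8] = 29
f[9] = 29
f[10] = max(29+29, 51+0) = 58
f[11] = max(29+29, 51+0, 49+0) = 58
One optimal cutting: pieces 5 + 5 with 1 link of scrap → $58.

58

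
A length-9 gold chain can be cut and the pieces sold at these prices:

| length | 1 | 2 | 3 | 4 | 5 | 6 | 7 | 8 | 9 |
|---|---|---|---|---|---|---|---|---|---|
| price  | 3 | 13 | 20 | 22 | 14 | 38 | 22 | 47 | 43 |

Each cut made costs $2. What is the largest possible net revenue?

56

Let v[k] be the best obtainable value from length k. For each k, try every first piece i and keep the best of price[i] + v[k−i] minus the 2 cut fee when i<k.
v[1] = 3
v[2] = max(3+3-2, 13+0) = 13
v[3] = max(3+13-2, 13+3-2, 20+0) = 20
v[4] = max(3+20-2, 13+13-2, 20+3-2, 22+0) = 24
v[5] = max(3+24-2, 13+20-2, 20+13-2, 22+3-2, 14+0) = 31
v[6] = max(3+31-2, 13+24-2, 20+20-2, 22+13-2, 14+3-2, 38+0) = 38
v[7] = max(3+38-2, 13+31-2, 20+24-2, …, 38+3-2, 22+0) = 42
v[8] = max(3+42-2, 13+38-2, 20+31-2, …, 22+3-2, 47+0) = 49
v[9] = max(3+49-2, 13+42-2, 20+38-2, …, 47+3-2, 43+0) = 56
One optimal plan: pieces 3 + 3 + 3 (2 cuts) → $60 − $4 = $56.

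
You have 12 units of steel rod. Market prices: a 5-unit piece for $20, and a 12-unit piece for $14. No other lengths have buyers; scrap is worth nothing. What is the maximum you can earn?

40

Consider every possible first cut. r[k] is the best of p[i]+r[k−i] over all sellable i≤k.
r[1] = 0
r[2] = 0
r[3] = 0
r[4] = 0
r[5] = 20
r[6] = 20
r[7] = 20
r[8] = 20
r[9] = 20
r[10] = 40  (first piece 5, then r[5]=20)
r[11] = 40
r[12] = max(20+20, 14+0) = 40
One optimal cutting: pieces 5 + 5 with 2 units of scrap → $40.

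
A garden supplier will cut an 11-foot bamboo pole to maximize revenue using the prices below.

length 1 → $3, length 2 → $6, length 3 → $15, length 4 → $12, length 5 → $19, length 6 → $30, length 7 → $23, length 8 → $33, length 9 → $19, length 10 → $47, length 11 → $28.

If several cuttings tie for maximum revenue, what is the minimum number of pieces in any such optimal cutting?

Consider every possible first cut. r[k] is the best of p[i]+r[k−i] over all sellable i≤k.
r[1] = 3
r[2] = max(3+3, 6+0) = 6
r[3] = max(3+6, 6+3, 15+0) = 15
r[4] = max(3+15, 6+6, 15+3, 12+0) = 18
r[5] = max(3+18, 6+15, 15+6, 12+3, 19+0) = 21
r[6] = max(3+21, 6+18, 15+15, 12+6, 19+3, 30+0) = 30
r[7] = max(3+30, 6+21, 15+18, …, 30+3, 23+0) = 33
r[8] = max(3+33, 6+30, 15+21, …, 23+3, 33+0) = 36
r[9] = max(3+36, 6+33, 15+30, …, 33+3, 19+0) = 45
r[10] = max(3+45, 6+36, 15+33, …, 19+3, 47+0) = 48
r[11] = max(3+48, 6+45, 15+36, …, 47+3, 28+0) = 51
Maximum revenue is $51.
Now minimize piece count subject to staying optimal: for each k, pieces[k] = 1 + min over i with p[i]+r[k−i]=r[k] of pieces[k−i].
pieces[8] = 2
pieces[9] = 2
pieces[10] = 3
pieces[11] = 3

3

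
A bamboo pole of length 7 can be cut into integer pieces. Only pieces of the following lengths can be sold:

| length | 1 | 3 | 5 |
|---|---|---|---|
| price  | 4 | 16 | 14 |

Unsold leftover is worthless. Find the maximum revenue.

Let best[k] be the best obtainable value from length k. For each k, try every first piece i and keep the best of price[i] + best[k−i].
best[1] = 4
best[2] = 8  (first piece 1, then best[1]=4)
best[3] = 16
best[4] = 20  (first piece 1, then best[3]=16)
best[5] = 24  (first piece 1, then best[4]=20)
best[6] = 32  (first piece 3, then best[3]=16)
best[7] = 36  (first piece 1, then best[6]=32)
One optimal cutting: 3 + 3 + 1 → $36.

36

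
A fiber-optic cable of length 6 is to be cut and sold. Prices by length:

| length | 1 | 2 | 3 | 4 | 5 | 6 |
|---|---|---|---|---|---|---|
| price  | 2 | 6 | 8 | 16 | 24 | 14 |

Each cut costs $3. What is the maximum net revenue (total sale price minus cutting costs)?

23

Let r[k] be the best obtainable value from length k. For each k, try every first piece i and keep the best of price[i] + r[k−i] minus the 3 cut fee when i<k.
r[1] = 2
r[2] = max(2+2-3, 6+0) = 6
r[3] = max(2+6-3, 6+2-3, 8+0) = 8
r[4] = max(2+8-3, 6+6-3, 8+2-3, 16+0) = 16
r[5] = max(2+16-3, 6+8-3, 8+6-3, 16+2-3, 24+0) = 24
r[6] = max(2+24-3, 6+16-3, 8+8-3, 16+6-3, 24+2-3, 14+0) = 23
One optimal plan: pieces 5 + 1 (1 cut) → $26 − $3 = $23.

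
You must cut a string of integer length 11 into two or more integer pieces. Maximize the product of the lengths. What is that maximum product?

Fill m[k] for k=2..11: at each k try every first piece i and multiply by the better of (k−i) uncut or m[k−i].
Small cases: m[2]=1, m[3]=2, m[4]=4, m[5]=6, m[6]=9.
m[7] = max(1*9, 2*6, 3*4, 4*3, 5*2, 6*1) = 12
m[8] = max(1*12, 2*9, 3*6, …, 6*2, 7*1) = 18
m[9] = max(1*18, 2*12, 3*9, …, 7*2, 8*1) = 27
m[10] = max(1*27, 2*18, 3*12, …, 8*2, 9*1) = 36
m[11] = max(1*36, 2*27, 3*18, …, 9*2, 10*1) = 54
One optimal split: 3 + 3 + 3 + 2; product 3*3*3*2 = 54.

54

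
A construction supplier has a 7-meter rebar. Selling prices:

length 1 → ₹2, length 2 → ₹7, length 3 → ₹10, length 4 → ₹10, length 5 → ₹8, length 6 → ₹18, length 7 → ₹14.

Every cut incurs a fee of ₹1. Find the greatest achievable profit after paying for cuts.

Consider every possible first cut. v[k] is the best of p[i]+v[k−i] over all sellable i≤k, charging 1 whenever i<k.
v[1] = 2
v[2] = max(2+2-1, 7+0) = 7
v[3] = max(2+7-1, 7+2-1, 10+0) = 10
v[4] = max(2+10-1, 7+7-1, 10+2-1, 10+0) = 13
v[5] = max(2+13-1, 7+10-1, 10+7-1, 10+2-1, 8+0) = 16
v[6] = max(2+16-1, 7+13-1, 10+10-1, 10+7-1, 8+2-1, 18+0) = 19
v[7] = max(2+19-1, 7+16-1, 10+13-1, …, 18+2-1, 14+0) = 22
One optimal plan: pieces 3 + 2 + 2 (2 cuts) → ₹24 − ₹2 = ₹22.

22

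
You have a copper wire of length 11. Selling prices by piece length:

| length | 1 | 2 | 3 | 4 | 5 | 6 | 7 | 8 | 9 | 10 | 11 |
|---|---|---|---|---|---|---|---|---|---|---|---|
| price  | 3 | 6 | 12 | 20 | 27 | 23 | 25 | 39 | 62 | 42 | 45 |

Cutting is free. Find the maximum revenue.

68

Consider every possible first cut. R[k] is the best of p[i]+R[k−i] over all sellable i≤k.
R[1] = 3
R[2] = 6  (first piece 1, then R[1]=3)
R[3] = 12
R[4] = 20
R[5] = 27
R[6] = 30  (first piece 1, then R[5]=27)
R[7] = 33  (first piece 1, then R[6]=30)
R[8] = 40  (first piece 4, then R[4]=20)
R[9] = 62
R[10] = 65  (first piece 1, then R[9]=62)
R[11] = 68  (first piece 1, then R[10]=65)
One optimal cutting: 9 + 1 + 1 → €62 + €3 + €3 = €68.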